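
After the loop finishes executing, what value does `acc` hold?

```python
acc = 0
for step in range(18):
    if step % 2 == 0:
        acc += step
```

Let's trace through this code step by step.

Initialize: acc = 0
Entering loop: for step in range(18):
After iteration 1: step = 0, acc = 0
After iteration 2: step = 1, acc = 0
After iteration 3: step = 2, acc = 2
After iteration 4: step = 3, acc = 2
After iteration 5: step = 4, acc = 6
After iteration 6: step = 5, acc = 6
After iteration 7: step = 6, acc = 12
After iteration 8: step = 7, acc = 12
After iteration 9: step = 8, acc = 20
After iteration 10: step = 9, acc = 20
After iteration 11: step = 10, acc = 30
After iteration 12: step = 11, acc = 30
After iteration 13: step = 12, acc = 42
After iteration 14: step = 13, acc = 42
After iteration 15: step = 14, acc = 56
After iteration 16: step = 15, acc = 56
After iteration 17: step = 16, acc = 72
After iteration 18: step = 17, acc = 72
Loop ends.

Final answer: 72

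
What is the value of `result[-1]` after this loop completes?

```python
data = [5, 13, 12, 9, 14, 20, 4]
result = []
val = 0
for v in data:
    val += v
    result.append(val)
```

Let's trace through this code step by step.

Initialize: data = [5, 13, 12, 9, 14, 20, 4]
Initialize: result = []
Initialize: val = 0
Entering loop: for v in data:
After iteration 1: v = 5, result = [5], val = 5
After iteration 2: v = 13, result = [5, 18], val = 18
After iteration 3: v = 12, result = [5, 18, 30], val = 30
After iteration 4: v = 9, result = [5, 18, 30, 39], val = 39
After iteration 5: v = 14, result = [5, 18, 30, 39, 53], val = 53
After iteration 6: v = 20, result = [5, 18, 30, 39, 53, 73], val = 73
After iteration 7: v = 4, result = [5, 18, 30, 39, 53, 73, 77], val = 77
Loop ends.
result[-1] = 77

Final answer: 77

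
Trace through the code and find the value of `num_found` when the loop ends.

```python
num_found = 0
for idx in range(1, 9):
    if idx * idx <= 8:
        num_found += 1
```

Let's trace through this code step by step.

Initialize: num_found = 0
Entering loop: for idx in range(1, 9):
After iteration 1: idx = 1, num_found = 1
After iteration 2: idx = 2, num_found = 2
After iteration 3: idx = 3, num_found = 2
After iteration 4: idx = 4, num_found = 2
After iteration 5: idx = 5, num_found = 2
After iteration 6: idx = 6, num_found = 2
After iteration 7: idx = 7, num_found = 2
After iteration 8: idx = 8, num_found = 2
Loop ends.

Final answer: 2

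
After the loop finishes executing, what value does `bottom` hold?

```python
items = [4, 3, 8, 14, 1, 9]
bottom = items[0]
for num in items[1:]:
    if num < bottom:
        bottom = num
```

Let's trace through this code step by step.

Initialize: items = [4, 3, 8, 14, 1, 9]
Initialize: bottom = 4
Entering loop: for num in items[1:]:
After iteration 1: num = 3, bottom = 3
After iteration 2: num = 8, bottom = 3
After iteration 3: num = 14, bottom = 3
After iteration 4: num = 1, bottom = 1
After iteration 5: num = 9, bottom = 1
Loop ends.

Final answer: 1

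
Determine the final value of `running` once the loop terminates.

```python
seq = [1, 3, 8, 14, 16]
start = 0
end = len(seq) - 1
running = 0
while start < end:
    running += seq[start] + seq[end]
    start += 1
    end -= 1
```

Let's trace through this code step by step.

Initialize: seq = [1, 3, 8, 14, 16]
Initialize: start = 0
Initialize: end = 4
Initialize: running = 0
Entering loop: while start < end:
After iteration 1: start = 1, end = 3, running = 17
After iteration 2: start = 2, end = 2, running = 34
Loop ends.

Final answer: 34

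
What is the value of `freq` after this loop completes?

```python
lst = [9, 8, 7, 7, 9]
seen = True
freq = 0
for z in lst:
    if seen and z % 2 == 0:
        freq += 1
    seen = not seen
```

Let's trace through this code step by step.

Initialize: lst = [9, 8, 7, 7, 9]
Initialize: seen = True
Initialize: freq = 0
Entering loop: for z in lst:
After iteration 1: z = 9, seen = False, freq = 0
After iteration 2: z = 8, seen = True, freq = 0
After iteration 3: z = 7, seen = False, freq = 0
After iteration 4: z = 7, seen = True, freq = 0
After iteration 5: z = 9, seen = False, freq = 0
Loop ends.

Final answer: 0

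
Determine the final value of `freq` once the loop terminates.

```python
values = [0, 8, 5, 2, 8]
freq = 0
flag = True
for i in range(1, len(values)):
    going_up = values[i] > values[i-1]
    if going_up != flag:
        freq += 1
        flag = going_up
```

Let's trace through this code step by step.

Initialize: values = [0, 8, 5, 2, 8]
Initialize: freq = 0
Initialize: flag = True
Entering loop: for i in range(1, len(values)):
After iteration 1: i = 1, freq = 0, flag = True, going_up = True
After iteration 2: i = 2, freq = 1, flag = False, going_up = False
After iteration 3: i = 3, freq = 1, flag = False, going_up = False
After iteration 4: i = 4, freq = 2, flag = True, going_up = True
Loop ends.

Final answer: 2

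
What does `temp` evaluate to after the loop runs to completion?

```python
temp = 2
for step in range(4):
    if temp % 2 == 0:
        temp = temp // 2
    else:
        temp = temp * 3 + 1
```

Let's trace through this code step by step.

Initialize: temp = 2
Entering loop: for step in range(4):
After iteration 1: step = 0, temp = 1
After iteration 2: step = 1, temp = 4
After iteration 3: step = 2, temp = 2
After iteration 4: step = 3, temp = 1
Loop ends.

Final answer: 1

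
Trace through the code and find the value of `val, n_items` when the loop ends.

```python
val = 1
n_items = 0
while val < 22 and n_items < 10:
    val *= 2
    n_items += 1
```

Let's trace through this code step by step.

Initialize: val = 1
Initialize: n_items = 0
Entering loop: while val < 22 and n_items < 10:
After iteration 1: val = 2, n_items = 1
After iteration 2: val = 4, n_items = 2
After iteration 3: val = 8, n_items = 3
After iteration 4: val = 16, n_items = 4
After iteration 5: val = 32, n_items = 5
Loop ends.

Final answer: 32, 5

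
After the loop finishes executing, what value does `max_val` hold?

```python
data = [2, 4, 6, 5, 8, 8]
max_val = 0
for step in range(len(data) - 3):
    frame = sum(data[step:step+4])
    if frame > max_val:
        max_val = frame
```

Let's trace through this code step by step.

Initialize: data = [2, 4, 6, 5, 8, 8]
Initialize: max_val = 0
Entering loop: for step in range(len(data) - 3):
After iteration 1: step = 0, max_val = 17, frame = 17
After iteration 2: step = 1, max_val = 23, frame = 23
After iteration 3: step = 2, max_val = 27, frame = 27
Loop ends.

Final answer: 27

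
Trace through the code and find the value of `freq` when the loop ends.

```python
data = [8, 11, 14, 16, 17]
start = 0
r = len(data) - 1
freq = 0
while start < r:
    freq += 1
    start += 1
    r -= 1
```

Let's trace through this code step by step.

Initialize: data = [8, 11, 14, 16, 17]
Initialize: start = 0
Initialize: r = 4
Initialize: freq = 0
Entering loop: while start < r:
After iteration 1: start = 1, r = 3, freq = 1
After iteration 2: start = 2, r = 2, freq = 2
Loop ends.

Final answer: 2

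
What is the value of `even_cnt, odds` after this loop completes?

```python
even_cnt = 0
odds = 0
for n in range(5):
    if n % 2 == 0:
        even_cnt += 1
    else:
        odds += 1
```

Let's trace through this code step by step.

Initialize: even_cnt = 0
Initialize: odds = 0
Entering loop: for n in range(5):
After iteration 1: n = 0, even_cnt = 1, odds = 0
After iteration 2: n = 1, even_cnt = 1, odds = 1
After iteration 3: n = 2, even_cnt = 2, odds = 1
After iteration 4: n = 3, even_cnt = 2, odds = 2
After iteration 5: n = 4, even_cnt = 3, odds = 2
Loop ends.

Final answer: 3, 2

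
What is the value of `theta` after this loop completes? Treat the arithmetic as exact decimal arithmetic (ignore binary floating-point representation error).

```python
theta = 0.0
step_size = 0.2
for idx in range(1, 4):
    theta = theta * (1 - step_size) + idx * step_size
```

Let's trace through this code step by step.

Initialize: theta = 0.0
Initialize: step_size = 0.2
Entering loop: for idx in range(1, 4):
After iteration 1: idx = 1, theta = 0.2
After iteration 2: idx = 2, theta = 0.56
After iteration 3: idx = 3, theta = 1.048
Loop ends.

Final answer: 1.048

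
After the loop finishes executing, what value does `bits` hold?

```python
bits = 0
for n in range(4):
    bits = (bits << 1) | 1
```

Let's trace through this code step by step.

Initialize: bits = 0
Entering loop: for n in range(4):
After iteration 1: n = 0, bits = 1
After iteration 2: n = 1, bits = 3
After iteration 3: n = 2, bits = 7
After iteration 4: n = 3, bits = 15
Loop ends.

Final answer: 15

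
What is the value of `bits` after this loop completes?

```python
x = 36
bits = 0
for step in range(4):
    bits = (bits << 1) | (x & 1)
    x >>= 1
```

Let's trace through this code step by step.

Initialize: x = 36
Initialize: bits = 0
Entering loop: for step in range(4):
After iteration 1: step = 0, x = 18, bits = 0
After iteration 2: step = 1, x = 9, bits = 0
After iteration 3: step = 2, x = 4, bits = 1
After iteration 4: step = 3, x = 2, bits = 2
Loop ends.

Final answer: 2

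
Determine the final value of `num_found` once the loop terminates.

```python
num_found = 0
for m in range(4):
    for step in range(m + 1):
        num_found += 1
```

Let's trace through this code step by step.

Initialize: num_found = 0
Entering loop: for m in range(4):
After iteration 1: m = 0, num_found = 1, step = 0
After iteration 2: m = 1, num_found = 3, step = 1
After iteration 3: m = 2, num_found = 6, step = 2
After iteration 4: m = 3, num_found = 10, step = 3
Loop ends.

Final answer: 10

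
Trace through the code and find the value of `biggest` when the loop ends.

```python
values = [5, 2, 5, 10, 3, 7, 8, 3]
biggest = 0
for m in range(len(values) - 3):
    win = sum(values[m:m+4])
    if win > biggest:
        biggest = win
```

Let's trace through this code step by step.

Initialize: values = [5, 2, 5, 10, 3, 7, 8, 3]
Initialize: biggest = 0
Entering loop: for m in range(len(values) - 3):
After iteration 1: m = 0, biggest = 22, win = 22
After iteration 2: m = 1, biggest = 22, win = 20
After iteration 3: m = 2, biggest = 25, win = 25
After iteration 4: m = 3, biggest = 28, win = 28
After iteration 5: m = 4, biggest = 28, win = 21
Loop ends.

Final answer: 28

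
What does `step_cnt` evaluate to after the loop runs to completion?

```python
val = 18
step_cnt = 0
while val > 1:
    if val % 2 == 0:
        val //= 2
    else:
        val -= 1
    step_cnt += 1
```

Let's trace through this code step by step.

Initialize: val = 18
Initialize: step_cnt = 0
Entering loop: while val > 1:
After iteration 1: val = 9, step_cnt = 1
After iteration 2: val = 8, step_cnt = 2
After iteration 3: val = 4, step_cnt = 3
After iteration 4: val = 2, step_cnt = 4
After iteration 5: val = 1, step_cnt = 5
Loop ends.

Final answer: 5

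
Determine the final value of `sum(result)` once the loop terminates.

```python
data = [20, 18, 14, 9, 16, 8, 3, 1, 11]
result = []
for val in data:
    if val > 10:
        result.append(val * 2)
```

Let's trace through this code step by step.

Initialize: data = [20, 18, 14, 9, 16, 8, 3, 1, 11]
Initialize: result = []
Entering loop: for val in data:
After iteration 1: val = 20, result = [40]
After iteration 2: val = 18, result = [40, 36]
After iteration 3: val = 14, result = [40, 36, 28]
After iteration 4: val = 9, result = [40, 36, 28]
After iteration 5: val = 16, result = [40, 36, 28, 32]
After iteration 6: val = 8, result = [40, 36, 28, 32]
After iteration 7: val = 3, result = [40, 36, 28, 32]
After iteration 8: val = 1, result = [40, 36, 28, 32]
After iteration 9: val = 11, result = [40, 36, 28, 32, 22]
Loop ends.
sum(result) = 158

Final answer: 158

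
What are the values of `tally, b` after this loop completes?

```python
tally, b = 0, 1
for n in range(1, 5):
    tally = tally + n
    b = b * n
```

Let's trace through this code step by step.

Initialize: tally = 0
Initialize: b = 1
Entering loop: for n in range(1, 5):
After iteration 1: n = 1, tally = 1, b = 1
After iteration 2: n = 2, tally = 3, b = 2
After iteration 3: n = 3, tally = 6, b = 6
After iteration 4: n = 4, tally = 10, b = 24
Loop ends.

Final answer: 10, 24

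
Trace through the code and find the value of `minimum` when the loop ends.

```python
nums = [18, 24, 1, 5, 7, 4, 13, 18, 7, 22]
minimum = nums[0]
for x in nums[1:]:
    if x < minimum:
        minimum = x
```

Let's trace through this code step by step.

Initialize: nums = [18, 24, 1, 5, 7, 4, 13, 18, 7, 22]
Initialize: minimum = 18
Entering loop: for x in nums[1:]:
After iteration 1: x = 24, minimum = 18
After iteration 2: x = 1, minimum = 1
After iteration 3: x = 5, minimum = 1
After iteration 4: x = 7, minimum = 1
After iteration 5: x = 4, minimum = 1
After iteration 6: x = 13, minimum = 1
After iteration 7: x = 18, minimum = 1
After iteration 8: x = 7, minimum = 1
After iteration 9: x = 22, minimum = 1
Loop ends.

Final answer: 1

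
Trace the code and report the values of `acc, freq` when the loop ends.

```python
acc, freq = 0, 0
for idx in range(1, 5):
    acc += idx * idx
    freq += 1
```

Let's trace through this code step by step.

Initialize: acc = 0
Initialize: freq = 0
Entering loop: for idx in range(1, 5):
After iteration 1: idx = 1, acc = 1, freq = 1
After iteration 2: idx = 2, acc = 5, freq = 2
After iteration 3: idx = 3, acc = 14, freq = 3
After iteration 4: idx = 4, acc = 30, freq = 4
Loop ends.

Final answer: 30, 4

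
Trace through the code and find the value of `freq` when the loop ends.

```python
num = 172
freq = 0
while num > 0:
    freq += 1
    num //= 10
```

Let's trace through this code step by step.

Initialize: num = 172
Initialize: freq = 0
Entering loop: while num > 0:
After iteration 1: num = 17, freq = 1
After iteration 2: num = 1, freq = 2
After iteration 3: num = 0, freq = 3
Loop ends.

Final answer: 3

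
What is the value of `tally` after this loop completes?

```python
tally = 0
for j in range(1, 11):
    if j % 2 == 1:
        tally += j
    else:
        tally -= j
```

Let's trace through this code step by step.

Initialize: tally = 0
Entering loop: for j in range(1, 11):
After iteration 1: j = 1, tally = 1
After iteration 2: j = 2, tally = -1
After iteration 3: j = 3, tally = 2
After iteration 4: j = 4, tally = -2
After iteration 5: j = 5, tally = 3
After iteration 6: j = 6, tally = -3
After iteration 7: j = 7, tally = 4
After iteration 8: j = 8, tally = -4
After iteration 9: j = 9, tally = 5
After iteration 10: j = 10, tally = -5
Loop ends.

Final answer: -5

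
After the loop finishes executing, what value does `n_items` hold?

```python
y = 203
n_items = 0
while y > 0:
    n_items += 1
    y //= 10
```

Let's trace through this code step by step.

Initialize: y = 203
Initialize: n_items = 0
Entering loop: while y > 0:
After iteration 1: y = 20, n_items = 1
After iteration 2: y = 2, n_items = 2
After iteration 3: y = 0, n_items = 3
Loop ends.

Final answer: 3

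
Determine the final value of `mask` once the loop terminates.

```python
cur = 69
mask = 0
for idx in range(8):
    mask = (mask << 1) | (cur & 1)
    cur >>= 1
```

Let's trace through this code step by step.

Initialize: cur = 69
Initialize: mask = 0
Entering loop: for idx in range(8):
After iteration 1: idx = 0, cur = 34, mask = 1
After iteration 2: idx = 1, cur = 17, mask = 2
After iteration 3: idx = 2, cur = 8, mask = 5
After iteration 4: idx = 3, cur = 4, mask = 10
After iteration 5: idx = 4, cur = 2, mask = 20
After iteration 6: idx = 5, cur = 1, mask = 40
After iteration 7: idx = 6, cur = 0, mask = 81
After iteration 8: idx = 7, cur = 0, mask = 162
Loop ends.

Final answer: 162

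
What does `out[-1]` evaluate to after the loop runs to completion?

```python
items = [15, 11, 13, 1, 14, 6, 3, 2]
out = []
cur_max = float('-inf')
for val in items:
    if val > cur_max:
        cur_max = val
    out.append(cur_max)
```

Let's trace through this code step by step.

Initialize: items = [15, 11, 13, 1, 14, 6, 3, 2]
Initialize: out = []
Initialize: cur_max = -inf
Entering loop: for val in items:
After iteration 1: val = 15, out = [15], cur_max = 15
After iteration 2: val = 11, out = [15, 15], cur_max = 15
After iteration 3: val = 13, out = [15, 15, 15], cur_max = 15
After iteration 4: val = 1, out = [15, 15, 15, 15], cur_max = 15
After iteration 5: val = 14, out = [15, 15, 15, 15, 15], cur_max = 15
After iteration 6: val = 6, out = [15, 15, 15, 15, 15, 15], cur_max = 15
After iteration 7: val = 3, out = [15, 15, 15, 15, 15, 15, 15], cur_max = 15
After iteration 8: val = 2, out = [15, 15, 15, 15, 15, 15, 15, 15], cur_max = 15
Loop ends.
out[-1] = 15

Final answer: 15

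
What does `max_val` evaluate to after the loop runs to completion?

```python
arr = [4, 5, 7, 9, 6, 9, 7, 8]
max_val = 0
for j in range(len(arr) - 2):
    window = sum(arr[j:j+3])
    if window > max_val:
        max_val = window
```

Let's trace through this code step by step.

Initialize: arr = [4, 5, 7, 9, 6, 9, 7, 8]
Initialize: max_val = 0
Entering loop: for j in range(len(arr) - 2):
After iteration 1: j = 0, max_val = 16, window = 16
After iteration 2: j = 1, max_val = 21, window = 21
After iteration 3: j = 2, max_val = 22, window = 22
After iteration 4: j = 3, max_val = 24, window = 24
After iteration 5: j = 4, max_val = 24, window = 22
After iteration 6: j = 5, max_val = 24, window = 24
Loop ends.

Final answer: 24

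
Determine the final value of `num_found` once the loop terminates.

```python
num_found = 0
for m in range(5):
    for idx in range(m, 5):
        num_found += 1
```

Let's trace through this code step by step.

Initialize: num_found = 0
Entering loop: for m in range(5):
After iteration 1: m = 0, num_found = 5
After iteration 2: m = 1, num_found = 9
After iteration 3: m = 2, num_found = 12
After iteration 4: m = 3, num_found = 14
After iteration 5: m = 4, num_found = 15
Loop ends.

Final answer: 15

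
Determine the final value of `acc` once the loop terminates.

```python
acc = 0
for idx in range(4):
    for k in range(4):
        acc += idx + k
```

Let's trace through this code step by step.

Initialize: acc = 0
Entering loop: for idx in range(4):
After iteration 1: idx = 0, acc = 6
After iteration 2: idx = 1, acc = 16
After iteration 3: idx = 2, acc = 30
After iteration 4: idx = 3, acc = 48
Loop ends.

Final answer: 48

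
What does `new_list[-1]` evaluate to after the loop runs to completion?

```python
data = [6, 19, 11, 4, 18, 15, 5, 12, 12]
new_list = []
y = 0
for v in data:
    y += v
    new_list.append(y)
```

Let's trace through this code step by step.

Initialize: data = [6, 19, 11, 4, 18, 15, 5, 12, 12]
Initialize: new_list = []
Initialize: y = 0
Entering loop: for v in data:
After iteration 1: v = 6, new_list = [6], y = 6
After iteration 2: v = 19, new_list = [6, 25], y = 25
After iteration 3: v = 11, new_list = [6, 25, 36], y = 36
After iteration 4: v = 4, new_list = [6, 25, 36, 40], y = 40
After iteration 5: v = 18, new_list = [6, 25, 36, 40, 58], y = 58
After iteration 6: v = 15, new_list = [6, 25, 36, 40, 58, 73], y = 73
After iteration 7: v = 5, new_list = [6, 25, 36, 40, 58, 73, 78], y = 78
After iteration 8: v = 12, new_list = [6, 25, 36, 40, 58, 73, 78, 90], y = 90
After iteration 9: v = 12, new_list = [6, 25, 36, 40, 58, 73, 78, 90, 102], y = 102
Loop ends.
new_list[-1] = 102

Final answer: 102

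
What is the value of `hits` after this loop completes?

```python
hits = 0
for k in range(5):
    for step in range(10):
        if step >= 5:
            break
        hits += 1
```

Let's trace through this code step by step.

Initialize: hits = 0
Entering loop: for k in range(5):
After iteration 1: k = 0, hits = 5
After iteration 2: k = 1, hits = 10
After iteration 3: k = 2, hits = 15
After iteration 4: k = 3, hits = 20
After iteration 5: k = 4, hits = 25
Loop ends.

Final answer: 25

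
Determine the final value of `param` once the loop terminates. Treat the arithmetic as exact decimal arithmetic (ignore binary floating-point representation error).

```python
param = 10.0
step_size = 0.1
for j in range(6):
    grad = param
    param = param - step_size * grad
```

Let's trace through this code step by step.

Initialize: param = 10.0
Initialize: step_size = 0.1
Entering loop: for j in range(6):
After iteration 1: j = 0, param = 9.0, grad = 10.0
After iteration 2: j = 1, param = 8.1, grad = 9.0
After iteration 3: j = 2, param = 7.29, grad = 8.1
After iteration 4: j = 3, param = 6.561, grad = 7.29
After iteration 5: j = 4, param = 5.9049, grad = 6.561
After iteration 6: j = 5, param = 5.31441, grad = 5.9049
Loop ends.

Final answer: 5.31441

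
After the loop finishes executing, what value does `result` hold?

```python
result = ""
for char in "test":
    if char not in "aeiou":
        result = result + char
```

Let's trace through this code step by step.

Initialize: result = ''
Entering loop: for char in "test":
After iteration 1: char = 't', result = 't'
After iteration 2: char = 'e', result = 't'
After iteration 3: char = 's', result = 'ts'
After iteration 4: char = 't', result = 'tst'
Loop ends.

Final answer: 'tst'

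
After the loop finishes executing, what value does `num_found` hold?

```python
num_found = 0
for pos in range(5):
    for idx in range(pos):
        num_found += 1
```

Let's trace through this code step by step.

Initialize: num_found = 0
Entering loop: for pos in range(5):
After iteration 1: pos = 0, num_found = 0
After iteration 2: pos = 1, num_found = 1, idx = 0
After iteration 3: pos = 2, num_found = 3, idx = 1
After iteration 4: pos = 3, num_found = 6, idx = 2
After iteration 5: pos = 4, num_found = 10, idx = 3
Loop ends.

Final answer: 10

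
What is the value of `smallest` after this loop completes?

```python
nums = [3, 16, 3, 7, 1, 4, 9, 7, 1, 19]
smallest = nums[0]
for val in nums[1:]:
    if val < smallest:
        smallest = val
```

Let's trace through this code step by step.

Initialize: nums = [3, 16, 3, 7, 1, 4, 9, 7, 1, 19]
Initialize: smallest = 3
Entering loop: for val in nums[1:]:
After iteration 1: val = 16, smallest = 3
After iteration 2: val = 3, smallest = 3
After iteration 3: val = 7, smallest = 3
After iteration 4: val = 1, smallest = 1
After iteration 5: val = 4, smallest = 1
After iteration 6: val = 9, smallest = 1
After iteration 7: val = 7, smallest = 1
After iteration 8: val = 1, smallest = 1
After iteration 9: val = 19, smallest = 1
Loop ends.

Final answer: 1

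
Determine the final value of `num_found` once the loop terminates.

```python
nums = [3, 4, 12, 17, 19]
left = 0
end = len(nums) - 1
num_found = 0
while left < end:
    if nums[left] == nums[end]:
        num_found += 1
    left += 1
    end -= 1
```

Let's trace through this code step by step.

Initialize: nums = [3, 4, 12, 17, 19]
Initialize: left = 0
Initialize: end = 4
Initialize: num_found = 0
Entering loop: while left < end:
After iteration 1: left = 1, end = 3, num_found = 0
After iteration 2: left = 2, end = 2, num_found = 0
Loop ends.

Final answer: 0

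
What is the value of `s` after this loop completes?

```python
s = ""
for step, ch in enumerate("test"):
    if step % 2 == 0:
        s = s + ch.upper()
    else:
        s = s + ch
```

Let's trace through this code step by step.

Initialize: s = ''
Entering loop: for step, ch in enumerate("test"):
After iteration 1: step = 0, ch = 't', s = 'T'
After iteration 2: step = 1, ch = 'e', s = 'Te'
After iteration 3: step = 2, ch = 's', s = 'TeS'
After iteration 4: step = 3, ch = 't', s = 'TeSt'
Loop ends.

Final answer: 'TeSt'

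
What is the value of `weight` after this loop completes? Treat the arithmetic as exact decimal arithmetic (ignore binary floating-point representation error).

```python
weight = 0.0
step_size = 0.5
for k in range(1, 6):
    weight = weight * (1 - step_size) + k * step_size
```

Let's trace through this code step by step.

Initialize: weight = 0.0
Initialize: step_size = 0.5
Entering loop: for k in range(1, 6):
After iteration 1: k = 1, weight = 0.5
After iteration 2: k = 2, weight = 1.25
After iteration 3: k = 3, weight = 2.125
After iteration 4: k = 4, weight = 3.0625
After iteration 5: k = 5, weight = 4.03125
Loop ends.

Final answer: 4.03125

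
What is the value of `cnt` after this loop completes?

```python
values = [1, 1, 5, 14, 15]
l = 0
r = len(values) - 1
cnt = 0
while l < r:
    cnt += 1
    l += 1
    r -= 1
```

Let's trace through this code step by step.

Initialize: values = [1, 1, 5, 14, 15]
Initialize: l = 0
Initialize: r = 4
Initialize: cnt = 0
Entering loop: while l < r:
After iteration 1: l = 1, r = 3, cnt = 1
After iteration 2: l = 2, r = 2, cnt = 2
Loop ends.

Final answer: 2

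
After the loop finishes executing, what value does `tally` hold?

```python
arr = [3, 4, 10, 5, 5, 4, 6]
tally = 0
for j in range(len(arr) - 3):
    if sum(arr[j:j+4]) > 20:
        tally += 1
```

Let's trace through this code step by step.

Initialize: arr = [3, 4, 10, 5, 5, 4, 6]
Initialize: tally = 0
Entering loop: for j in range(len(arr) - 3):
After iteration 1: j = 0, tally = 1
After iteration 2: j = 1, tally = 2
After iteration 3: j = 2, tally = 3
After iteration 4: j = 3, tally = 3
Loop ends.

Final answer: 3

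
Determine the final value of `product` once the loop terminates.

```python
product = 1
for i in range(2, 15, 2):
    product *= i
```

Let's trace through this code step by step.

Initialize: product = 1
Entering loop: for i in range(2, 15, 2):
After iteration 1: i = 2, product = 2
After iteration 2: i = 4, product = 8
After iteration 3: i = 6, product = 48
After iteration 4: i = 8, product = 384
After iteration 5: i = 10, product = 3840
After iteration 6: i = 12, product = 46080
After iteration 7: i = 14, product = 645120
Loop ends.

Final answer: 645120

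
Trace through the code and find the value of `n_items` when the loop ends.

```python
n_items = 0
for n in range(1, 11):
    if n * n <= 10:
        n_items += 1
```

Let's trace through this code step by step.

Initialize: n_items = 0
Entering loop: for n in range(1, 11):
After iteration 1: n = 1, n_items = 1
After iteration 2: n = 2, n_items = 2
After iteration 3: n = 3, n_items = 3
After iteration 4: n = 4, n_items = 3
After iteration 5: n = 5, n_items = 3
After iteration 6: n = 6, n_items = 3
After iteration 7: n = 7, n_items = 3
After iteration 8: n = 8, n_items = 3
After iteration 9: n = 9, n_items = 3
After iteration 10: n = 10, n_items = 3
Loop ends.

Final answer: 3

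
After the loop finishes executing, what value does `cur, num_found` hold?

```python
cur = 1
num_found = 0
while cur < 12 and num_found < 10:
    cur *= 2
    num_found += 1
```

Let's trace through this code step by step.

Initialize: cur = 1
Initialize: num_found = 0
Entering loop: while cur < 12 and num_found < 10:
After iteration 1: cur = 2, num_found = 1
After iteration 2: cur = 4, num_found = 2
After iteration 3: cur = 8, num_found = 3
After iteration 4: cur = 16, num_found = 4
Loop ends.

Final answer: 16, 4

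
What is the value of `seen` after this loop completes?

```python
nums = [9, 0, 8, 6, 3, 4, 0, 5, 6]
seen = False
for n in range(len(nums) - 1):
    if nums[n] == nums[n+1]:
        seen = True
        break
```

Let's trace through this code step by step.

Initialize: nums = [9, 0, 8, 6, 3, 4, 0, 5, 6]
Initialize: seen = False
Entering loop: for n in range(len(nums) - 1):
After iteration 1: n = 0, seen = False
After iteration 2: n = 1, seen = False
After iteration 3: n = 2, seen = False
After iteration 4: n = 3, seen = False
After iteration 5: n = 4, seen = False
After iteration 6: n = 5, seen = False
After iteration 7: n = 6, seen = False
After iteration 8: n = 7, seen = False
Loop ends.

Final answer: False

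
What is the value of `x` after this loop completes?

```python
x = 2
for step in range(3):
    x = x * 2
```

Let's trace through this code step by step.

Initialize: x = 2
Entering loop: for step in range(3):
After iteration 1: step = 0, x = 4
After iteration 2: step = 1, x = 8
After iteration 3: step = 2, x = 16
Loop ends.

Final answer: 16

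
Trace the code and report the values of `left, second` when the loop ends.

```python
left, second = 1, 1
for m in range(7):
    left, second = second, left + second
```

Let's trace through this code step by step.

Initialize: left = 1
Initialize: second = 1
Entering loop: for m in range(7):
After iteration 1: m = 0, left = 1, second = 2
After iteration 2: m = 1, left = 2, second = 3
After iteration 3: m = 2, left = 3, second = 5
After iteration 4: m = 3, left = 5, second = 8
After iteration 5: m = 4, left = 8, second = 13
After iteration 6: m = 5, left = 13, second = 21
After iteration 7: m = 6, left = 21, second = 34
Loop ends.

Final answer: 21, 34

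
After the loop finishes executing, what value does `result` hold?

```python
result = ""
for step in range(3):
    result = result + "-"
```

Let's trace through this code step by step.

Initialize: result = ''
Entering loop: for step in range(3):
After iteration 1: step = 0, result = '-'
After iteration 2: step = 1, result = '--'
After iteration 3: step = 2, result = '---'
Loop ends.

Final answer: '---'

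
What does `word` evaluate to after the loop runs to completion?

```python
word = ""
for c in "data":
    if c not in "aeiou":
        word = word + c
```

Let's trace through this code step by step.

Initialize: word = ''
Entering loop: for c in "data":
After iteration 1: c = 'd', word = 'd'
After iteration 2: c = 'a', word = 'd'
After iteration 3: c = 't', word = 'dt'
After iteration 4: c = 'a', word = 'dt'
Loop ends.

Final answer: 'dt'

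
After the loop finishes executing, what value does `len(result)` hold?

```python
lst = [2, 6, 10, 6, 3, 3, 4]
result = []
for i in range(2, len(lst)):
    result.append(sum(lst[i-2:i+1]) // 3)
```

Let's trace through this code step by step.

Initialize: lst = [2, 6, 10, 6, 3, 3, 4]
Initialize: result = []
Entering loop: for i in range(2, len(lst)):
After iteration 1: i = 2, result = [6]
After iteration 2: i = 3, result = [6, 7]
After iteration 3: i = 4, result = [6, 7, 6]
After iteration 4: i = 5, result = [6, 7, 6, 4]
After iteration 5: i = 6, result = [6, 7, 6, 4, 3]
Loop ends.
len(result) = 5

Final answer: 5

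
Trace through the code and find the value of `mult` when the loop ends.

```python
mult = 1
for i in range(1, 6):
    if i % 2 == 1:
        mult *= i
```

Let's trace through this code step by step.

Initialize: mult = 1
Entering loop: for i in range(1, 6):
After iteration 1: i = 1, mult = 1
After iteration 2: i = 2, mult = 1
After iteration 3: i = 3, mult = 3
After iteration 4: i = 4, mult = 3
After iteration 5: i = 5, mult = 15
Loop ends.

Final answer: 15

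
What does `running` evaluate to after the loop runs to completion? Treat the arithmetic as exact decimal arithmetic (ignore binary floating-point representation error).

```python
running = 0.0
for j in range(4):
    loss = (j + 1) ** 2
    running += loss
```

Let's trace through this code step by step.

Initialize: running = 0.0
Entering loop: for j in range(4):
After iteration 1: j = 0, running = 1.0, loss = 1
After iteration 2: j = 1, running = 5.0, loss = 4
After iteration 3: j = 2, running = 14.0, loss = 9
After iteration 4: j = 3, running = 30.0, loss = 16
Loop ends.

Final answer: 30.0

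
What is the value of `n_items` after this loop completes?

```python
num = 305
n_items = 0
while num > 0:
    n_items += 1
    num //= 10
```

Let's trace through this code step by step.

Initialize: num = 305
Initialize: n_items = 0
Entering loop: while num > 0:
After iteration 1: num = 30, n_items = 1
After iteration 2: num = 3, n_items = 2
After iteration 3: num = 0, n_items = 3
Loop ends.

Final answer: 3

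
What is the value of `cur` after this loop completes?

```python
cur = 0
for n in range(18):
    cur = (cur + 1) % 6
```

Let's trace through this code step by step.

Initialize: cur = 0
Entering loop: for n in range(18):
After iteration 1: n = 0, cur = 1
After iteration 2: n = 1, cur = 2
After iteration 3: n = 2, cur = 3
After iteration 4: n = 3, cur = 4
After iteration 5: n = 4, cur = 5
After iteration 6: n = 5, cur = 0
After iteration 7: n = 6, cur = 1
After iteration 8: n = 7, cur = 2
After iteration 9: n = 8, cur = 3
After iteration 10: n = 9, cur = 4
After iteration 11: n = 10, cur = 5
After iteration 12: n = 11, cur = 0
After iteration 13: n = 12, cur = 1
After iteration 14: n = 13, cur = 2
After iteration 15: n = 14, cur = 3
After iteration 16: n = 15, cur = 4
After iteration 17: n = 16, cur = 5
After iteration 18: n = 17, cur = 0
Loop ends.

Final answer: 0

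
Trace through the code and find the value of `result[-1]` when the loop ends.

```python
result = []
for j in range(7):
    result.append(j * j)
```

Let's trace through this code step by step.

Initialize: result = []
Entering loop: for j in range(7):
After iteration 1: j = 0, result = [0]
After iteration 2: j = 1, result = [0, 1]
After iteration 3: j = 2, result = [0, 1, 4]
After iteration 4: j = 3, result = [0, 1, 4, 9]
After iteration 5: j = 4, result = [0, 1, 4, 9, 16]
After iteration 6: j = 5, result = [0, 1, 4, 9, 16, 25]
After iteration 7: j = 6, result = [0, 1, 4, 9, 16, 25, 36]
Loop ends.
result[-1] = 36

Final answer: 36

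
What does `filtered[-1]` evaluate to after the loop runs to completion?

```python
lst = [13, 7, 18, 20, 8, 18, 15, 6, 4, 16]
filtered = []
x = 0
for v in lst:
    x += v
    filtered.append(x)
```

Let's trace through this code step by step.

Initialize: lst = [13, 7, 18, 20, 8, 18, 15, 6, 4, 16]
Initialize: filtered = []
Initialize: x = 0
Entering loop: for v in lst:
After iteration 1: v = 13, filtered = [13], x = 13
After iteration 2: v = 7, filtered = [13, 20], x = 20
After iteration 3: v = 18, filtered = [13, 20, 38], x = 38
After iteration 4: v = 20, filtered = [13, 20, 38, 58], x = 58
After iteration 5: v = 8, filtered = [13, 20, 38, 58, 66], x = 66
After iteration 6: v = 18, filtered = [13, 20, 38, 58, 66, 84], x = 84
After iteration 7: v = 15, filtered = [13, 20, 38, 58, 66, 84, 99], x = 99
After iteration 8: v = 6, filtered = [13, 20, 38, 58, 66, 84, 99, 105], x = 105
After iteration 9: v = 4, filtered = [13, 20, 38, 58, 66, 84, 99, 105, 109], x = 109
After iteration 10: v = 16, filtered = [13, 20, 38, 58, 66, 84, 99, 105, 109, 125], x = 125
Loop ends.
filtered[-1] = 125

Final answer: 125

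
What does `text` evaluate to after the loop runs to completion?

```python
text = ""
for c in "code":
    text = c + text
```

Let's trace through this code step by step.

Initialize: text = ''
Entering loop: for c in "code":
After iteration 1: c = 'c', text = 'c'
After iteration 2: c = 'o', text = 'oc'
After iteration 3: c = 'd', text = 'doc'
After iteration 4: c = 'e', text = 'edoc'
Loop ends.

Final answer: 'edoc'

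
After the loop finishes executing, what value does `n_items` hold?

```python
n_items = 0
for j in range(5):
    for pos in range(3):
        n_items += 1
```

Let's trace through this code step by step.

Initialize: n_items = 0
Entering loop: for j in range(5):
After iteration 1: j = 0, n_items = 3
After iteration 2: j = 1, n_items = 6
After iteration 3: j = 2, n_items = 9
After iteration 4: j = 3, n_items = 12
After iteration 5: j = 4, n_items = 15
Loop ends.

Final answer: 15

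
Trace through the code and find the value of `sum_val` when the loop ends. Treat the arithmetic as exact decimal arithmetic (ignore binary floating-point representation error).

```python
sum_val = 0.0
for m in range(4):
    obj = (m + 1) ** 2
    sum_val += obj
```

Let's trace through this code step by step.

Initialize: sum_val = 0.0
Entering loop: for m in range(4):
After iteration 1: m = 0, sum_val = 1.0, obj = 1
After iteration 2: m = 1, sum_val = 5.0, obj = 4
After iteration 3: m = 2, sum_val = 14.0, obj = 9
After iteration 4: m = 3, sum_val = 30.0, obj = 16
Loop ends.

Final answer: 30.0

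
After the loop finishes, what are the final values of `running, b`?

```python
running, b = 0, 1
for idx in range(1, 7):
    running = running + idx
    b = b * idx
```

Let's trace through this code step by step.

Initialize: running = 0
Initialize: b = 1
Entering loop: for idx in range(1, 7):
After iteration 1: idx = 1, running = 1, b = 1
After iteration 2: idx = 2, running = 3, b = 2
After iteration 3: idx = 3, running = 6, b = 6
After iteration 4: idx = 4, running = 10, b = 24
After iteration 5: idx = 5, running = 15, b = 120
After iteration 6: idx = 6, running = 21, b = 720
Loop ends.

Final answer: 21, 720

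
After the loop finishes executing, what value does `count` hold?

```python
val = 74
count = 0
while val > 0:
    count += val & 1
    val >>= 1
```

Let's trace through this code step by step.

Initialize: val = 74
Initialize: count = 0
Entering loop: while val > 0:
After iteration 1: val = 37, count = 0
After iteration 2: val = 18, count = 1
After iteration 3: val = 9, count = 1
After iteration 4: val = 4, count = 2
After iteration 5: val = 2, count = 2
After iteration 6: val = 1, count = 2
After iteration 7: val = 0, count = 3
Loop ends.

Final answer: 3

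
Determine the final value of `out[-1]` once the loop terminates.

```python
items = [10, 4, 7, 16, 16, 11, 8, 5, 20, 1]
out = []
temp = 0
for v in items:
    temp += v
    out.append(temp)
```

Let's trace through this code step by step.

Initialize: items = [10, 4, 7, 16, 16, 11, 8, 5, 20, 1]
Initialize: out = []
Initialize: temp = 0
Entering loop: for v in items:
After iteration 1: v = 10, out = [10], temp = 10
After iteration 2: v = 4, out = [10, 14], temp = 14
After iteration 3: v = 7, out = [10, 14, 21], temp = 21
After iteration 4: v = 16, out = [10, 14, 21, 37], temp = 37
After iteration 5: v = 16, out = [10, 14, 21, 37, 53], temp = 53
After iteration 6: v = 11, out = [10, 14, 21, 37, 53, 64], temp = 64
After iteration 7: v = 8, out = [10, 14, 21, 37, 53, 64, 72], temp = 72
After iteration 8: v = 5, out = [10, 14, 21, 37, 53, 64, 72, 77], temp = 77
After iteration 9: v = 20, out = [10, 14, 21, 37, 53, 64, 72, 77, 97], temp = 97
After iteration 10: v = 1, out = [10, 14, 21, 37, 53, 64, 72, 77, 97, 98], temp = 98
Loop ends.
out[-1] = 98

Final answer: 98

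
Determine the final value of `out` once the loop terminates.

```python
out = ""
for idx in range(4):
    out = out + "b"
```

Let's trace through this code step by step.

Initialize: out = ''
Entering loop: for idx in range(4):
After iteration 1: idx = 0, out = 'b'
After iteration 2: idx = 1, out = 'bb'
After iteration 3: idx = 2, out = 'bbb'
After iteration 4: idx = 3, out = 'bbbb'
Loop ends.

Final answer: 'bbbb'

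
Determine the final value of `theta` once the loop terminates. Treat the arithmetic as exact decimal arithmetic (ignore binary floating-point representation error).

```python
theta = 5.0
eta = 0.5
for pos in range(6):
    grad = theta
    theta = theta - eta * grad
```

Let's trace through this code step by step.

Initialize: theta = 5.0
Initialize: eta = 0.5
Entering loop: for pos in range(6):
After iteration 1: pos = 0, theta = 2.5, grad = 5.0
After iteration 2: pos = 1, theta = 1.25, grad = 2.5
After iteration 3: pos = 2, theta = 0.625, grad = 1.25
After iteration 4: pos = 3, theta = 0.3125, grad = 0.625
After iteration 5: pos = 4, theta = 0.15625, grad = 0.3125
After iteration 6: pos = 5, theta = 0.078125, grad = 0.15625
Loop ends.

Final answer: 0.078125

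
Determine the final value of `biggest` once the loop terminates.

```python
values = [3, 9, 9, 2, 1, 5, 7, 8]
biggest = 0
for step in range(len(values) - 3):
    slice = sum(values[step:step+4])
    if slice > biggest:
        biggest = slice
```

Let's trace through this code step by step.

Initialize: values = [3, 9, 9, 2, 1, 5, 7, 8]
Initialize: biggest = 0
Entering loop: for step in range(len(values) - 3):
After iteration 1: step = 0, biggest = 23, slice = 23
After iteration 2: step = 1, biggest = 23, slice = 21
After iteration 3: step = 2, biggest = 23, slice = 17
After iteration 4: step = 3, biggest = 23, slice = 15
After iteration 5: step = 4, biggest = 23, slice = 21
Loop ends.

Final answer: 23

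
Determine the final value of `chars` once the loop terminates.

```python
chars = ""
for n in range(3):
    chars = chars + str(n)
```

Let's trace through this code step by step.

Initialize: chars = ''
Entering loop: for n in range(3):
After iteration 1: n = 0, chars = '0'
After iteration 2: n = 1, chars = '01'
After iteration 3: n = 2, chars = '012'
Loop ends.

Final answer: '012'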